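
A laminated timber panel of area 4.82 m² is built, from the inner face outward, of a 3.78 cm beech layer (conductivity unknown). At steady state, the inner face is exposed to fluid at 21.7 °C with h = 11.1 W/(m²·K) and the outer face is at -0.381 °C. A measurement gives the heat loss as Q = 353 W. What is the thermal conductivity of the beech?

k = 0.179 W/m·K

ΣR = ΔT/Q = |21.7 − -0.381|/353 = 0.06255 K/W
Known resistances:
  R_conv,in = 1/(hA) = 1/(11.1·4.82) = 0.01869 K/W
R_beech = ΣR − ΣR_known = 0.06255 − 0.01869 = 0.04386 K/W
L/(kA) = 0.04386 ⇒ k = 0.0378/(0.04386·4.82) = 0.179 W/m·K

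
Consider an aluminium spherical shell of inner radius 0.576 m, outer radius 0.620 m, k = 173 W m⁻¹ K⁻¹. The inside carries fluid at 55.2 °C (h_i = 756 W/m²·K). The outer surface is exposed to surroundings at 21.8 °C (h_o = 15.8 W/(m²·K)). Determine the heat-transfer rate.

Treat each layer as a resistance in series:
  R_conv,in = 1/(4πr²h) = 1/(4π·0.576²·756) = 3.173×10^-4 K/W
  R_aluminium = (1/0.576 − 1/0.620)/(4πk) = 0.1232/(4π·173) = 5.667×10^-5 K/W
  R_conv,out = 1/(4πr²h) = 1/(4π·0.620²·15.8) = 0.01310 K/W
ΣR = 3.173×10^-4 + 5.667×10^-5 + 0.01310 = 0.01347 K/W
Q = ΔT/ΣR = (55.2 °C − 21.8 °C)/0.01347 = 2480 W

Q = 2.48 kW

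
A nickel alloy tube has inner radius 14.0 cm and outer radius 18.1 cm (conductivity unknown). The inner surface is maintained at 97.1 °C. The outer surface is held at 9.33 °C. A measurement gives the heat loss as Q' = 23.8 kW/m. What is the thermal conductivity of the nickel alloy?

ΣR = ΔT/Q' = |97.1 − 9.33|/23800 = 0.003688 m·K/W
ln(r₂/r₁)/(2πk) = 0.003688 ⇒ k = 0.2569/(2π·0.003688) = 11.1 W/m·K

k = 11.1 W/m·K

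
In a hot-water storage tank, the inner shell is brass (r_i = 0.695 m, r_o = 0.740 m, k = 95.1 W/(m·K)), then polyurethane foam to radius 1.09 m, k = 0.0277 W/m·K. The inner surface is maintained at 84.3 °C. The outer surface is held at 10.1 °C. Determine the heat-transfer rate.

Resistance network (inner→outer):
  R_brass = (1/0.695 − 1/0.740)/(4πk) = 0.08750/(4π·95.1) = 7.322×10^-5 K/W
  R_polyurethane foam = (1/0.740 − 1/1.09)/(4πk) = 0.4339/(4π·0.0277) = 1.247 K/W
ΣR = 7.322×10^-5 + 1.247 = 1.247 K/W
Q = ΔT/ΣR = (84.3 °C − 10.1 °C)/1.247 = 59.5 W

Q = 59.5 W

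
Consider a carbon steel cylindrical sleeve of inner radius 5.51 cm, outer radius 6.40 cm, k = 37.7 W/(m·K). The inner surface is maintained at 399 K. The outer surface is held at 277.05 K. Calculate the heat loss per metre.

Q' = 2πk·ΔT/ln(r₂/r₁) = 2π × 37.7 × 121.95 / ln(0.0640/0.0551) = 1.93×10^5 W/m

Q' = 1.93×10^5 W/m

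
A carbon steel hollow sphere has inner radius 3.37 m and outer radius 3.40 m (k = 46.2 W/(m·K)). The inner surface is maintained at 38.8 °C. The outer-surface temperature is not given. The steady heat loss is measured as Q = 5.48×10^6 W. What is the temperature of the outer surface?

Sum the resistances:
  R_carbon steel = (1/3.37 − 1/3.40)/(4πk) = 0.002618/(4π·46.2) = 4.510×10^-6 K/W
ΣR = 4.510×10^-6 K/W
ΔT = Q·ΣR = 5.48×10^6 × 4.510×10^-6 = 24.71 K
Heat flows outward, so T_out = T_in − ΔT = 38.8 − 24.71 = 14.1 °C

T_out = 14.1 °C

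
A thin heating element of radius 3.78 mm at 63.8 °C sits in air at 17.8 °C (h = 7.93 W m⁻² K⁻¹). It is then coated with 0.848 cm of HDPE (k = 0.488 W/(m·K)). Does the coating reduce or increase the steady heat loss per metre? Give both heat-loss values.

Critical radius for a cylinder: r_cr = k/h = 0.0615 m = 6.15 cm.
Outer radius after coating: r₂ = 0.00378 + 0.00848 = 0.01226 m.
Since r₁ < r_cr and r₂ ≤ r_cr, the coating moves toward the maximum at r_cr — heat loss rises.
Bare: R = 1/(2πr₁h) = 5.310 m·K/W; Q = 46/5.310 = 8.66 W/m.
Coated: R = R_cond + R_conv = 2.021 m·K/W; Q = 46/2.021 = 22.8 W/m.

increases: 8.66 → 22.8 W/m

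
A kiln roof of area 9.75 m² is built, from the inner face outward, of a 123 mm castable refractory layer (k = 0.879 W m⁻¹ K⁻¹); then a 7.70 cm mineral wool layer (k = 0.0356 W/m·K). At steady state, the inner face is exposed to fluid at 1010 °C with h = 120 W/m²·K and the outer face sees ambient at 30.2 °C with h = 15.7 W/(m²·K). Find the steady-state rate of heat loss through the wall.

Series thermal resistances, inner to outer:
  R_conv,in = 1/(hA) = 1/(120·9.75) = 8.547×10^-4 K/W
  R_castable refractory = L/(kA) = 0.123/(0.879·9.75) = 0.01435 K/W
  R_mineral wool = L/(kA) = 0.0770/(0.0356·9.75) = 0.2218 K/W
  R_conv,out = 1/(hA) = 1/(15.7·9.75) = 0.006533 K/W
ΣR = 8.547×10^-4 + 0.01435 + 0.2218 + 0.006533 = 0.2435 K/W
Q = ΔT/ΣR = (1010 °C − 30.2 °C)/0.2435 = 4020 W

Q = 4.02 kW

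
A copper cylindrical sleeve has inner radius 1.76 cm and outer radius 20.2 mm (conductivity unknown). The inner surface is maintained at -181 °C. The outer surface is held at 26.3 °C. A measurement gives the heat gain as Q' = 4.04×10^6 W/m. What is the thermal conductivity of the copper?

ΣR = ΔT/Q' = |-181 − 26.3|/4.04×10^6 = 5.131×10^-5 m·K/W
ln(r₂/r₁)/(2πk) = 5.131×10^-5 ⇒ k = 0.1378/(2π·5.131×10^-5) = 427 W/m·K

k = 427 W/m·K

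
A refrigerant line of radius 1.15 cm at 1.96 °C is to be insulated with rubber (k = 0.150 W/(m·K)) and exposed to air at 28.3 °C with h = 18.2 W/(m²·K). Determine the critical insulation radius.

r_cr = 0.824 cm

For a cylinder, r_cr = k_ins/h = 0.150/18.2 = 0.00824 m = 0.824 cm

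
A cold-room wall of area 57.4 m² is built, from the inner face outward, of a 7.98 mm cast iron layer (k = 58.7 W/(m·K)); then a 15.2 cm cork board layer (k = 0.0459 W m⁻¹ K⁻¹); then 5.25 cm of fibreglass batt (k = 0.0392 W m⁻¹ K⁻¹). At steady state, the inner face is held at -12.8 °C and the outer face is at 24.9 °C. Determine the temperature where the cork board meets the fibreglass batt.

T = 14.0 °C

Series thermal resistances, inner to outer:
  R_cast iron = L/(kA) = 0.00798/(58.7·57.4) = 2.368×10^-6 K/W
  R_cork board = L/(kA) = 0.152/(0.0459·57.4) = 0.05769 K/W
  R_fibreglass batt = L/(kA) = 0.0525/(0.0392·57.4) = 0.02333 K/W
ΣR = 2.368×10^-6 + 0.05769 + 0.02333 = 0.08102 K/W
Q = ΔT/ΣR = (-12.8 °C − 24.9 °C)/0.08102 = -465.3 W
From the inner boundary to the cork board/fibreglass batt interface, ΣR_partial = 0.05769 K/W.
T_interface = T_in − Q·ΣR_partial = -12.8 °C − (-465.3)(0.05769) = 14.0 °C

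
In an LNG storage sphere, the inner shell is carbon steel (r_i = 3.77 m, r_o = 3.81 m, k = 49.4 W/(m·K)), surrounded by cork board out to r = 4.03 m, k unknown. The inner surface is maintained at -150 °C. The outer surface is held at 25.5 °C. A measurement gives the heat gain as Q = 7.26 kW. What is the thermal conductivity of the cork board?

k = 0.0472 W/m·K

ΣR = ΔT/Q = |-150 − 25.5|/7260 = 0.02417 K/W
Known resistances:
  R_carbon steel = (1/3.77 − 1/3.81)/(4πk) = 0.002785/(4π·49.4) = 4.486×10^-6 K/W
R_cork board = ΣR − ΣR_known = 0.02417 − 4.486×10^-6 = 0.02417 K/W
(1/r₁−1/r₂)/(4πk) = 0.02417 ⇒ k = 0.01433/(4π·0.02417) = 0.0472 W/m·K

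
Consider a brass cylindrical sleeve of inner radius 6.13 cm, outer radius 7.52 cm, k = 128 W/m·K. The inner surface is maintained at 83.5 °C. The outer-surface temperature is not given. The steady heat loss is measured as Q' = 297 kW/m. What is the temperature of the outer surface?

Series resistances:
  R'_brass = ln(0.0752/0.0613)/(2πk) = 0.2044/(2π·128) = 2.541×10^-4 m·K/W
ΣR = 2.541×10^-4 m·K/W
ΔT = Q'·ΣR = 2.97×10^5 × 2.541×10^-4 = 75.47 K
Heat flows outward, so T_out = T_in − ΔT = 83.5 − 75.47 = 8.03 °C

T_out = 8.03 °C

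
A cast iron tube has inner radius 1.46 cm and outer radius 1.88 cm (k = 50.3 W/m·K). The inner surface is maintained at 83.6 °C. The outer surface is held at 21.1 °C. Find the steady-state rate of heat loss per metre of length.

Q' = 2πk·ΔT/ln(r₂/r₁) = 2π × 50.3 × 62.5 / ln(0.0188/0.0146) = 78100 W/m

Q' = 78.1 kW/m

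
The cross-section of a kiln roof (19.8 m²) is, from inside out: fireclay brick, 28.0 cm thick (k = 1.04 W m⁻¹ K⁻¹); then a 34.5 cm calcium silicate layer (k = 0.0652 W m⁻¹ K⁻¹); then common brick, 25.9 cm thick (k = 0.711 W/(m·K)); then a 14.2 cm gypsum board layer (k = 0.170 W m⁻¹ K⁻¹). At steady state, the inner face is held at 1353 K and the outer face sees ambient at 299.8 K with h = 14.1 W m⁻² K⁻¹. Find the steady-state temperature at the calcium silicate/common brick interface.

T = 496 K

Resistance network (inner→outer):
  R_fireclay brick = L/(kA) = 0.280/(1.04·19.8) = 0.01360 K/W
  R_calcium silicate = L/(kA) = 0.345/(0.0652·19.8) = 0.2672 K/W
  R_common brick = L/(kA) = 0.259/(0.711·19.8) = 0.01840 K/W
  R_gypsum board = L/(kA) = 0.142/(0.170·19.8) = 0.04219 K/W
  R_conv,out = 1/(hA) = 1/(14.1·19.8) = 0.003582 K/W
ΣR = 0.01360 + 0.2672 + 0.01840 + 0.04219 + 0.003582 = 0.3450 K/W
Q = ΔT/ΣR = (1353 K − 299.8 K)/0.3450 = 3053 W
From the inner boundary to the calcium silicate/common brick interface, ΣR_partial = 0.2808 K/W.
T_interface = T_in − Q·ΣR_partial = 1353 K − (3053)(0.2808) = 496 K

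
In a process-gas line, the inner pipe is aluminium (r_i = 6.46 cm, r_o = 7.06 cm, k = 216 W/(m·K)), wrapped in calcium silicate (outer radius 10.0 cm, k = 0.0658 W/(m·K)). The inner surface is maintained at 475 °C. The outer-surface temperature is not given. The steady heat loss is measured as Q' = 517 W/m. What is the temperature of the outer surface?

T_out = 39.6 °C

Series resistances:
  R'_aluminium = ln(0.0706/0.0646)/(2πk) = 0.08882/(2π·216) = 6.544×10^-5 m·K/W
  R'_calcium silicate = ln(0.100/0.0706)/(2πk) = 0.3481/(2π·0.0658) = 0.8421 m·K/W
ΣR = 0.8421 m·K/W
ΔT = Q'·ΣR = 517 × 0.8421 = 435.4 K
Heat flows outward, so T_out = T_in − ΔT = 475 − 435.4 = 39.6 °C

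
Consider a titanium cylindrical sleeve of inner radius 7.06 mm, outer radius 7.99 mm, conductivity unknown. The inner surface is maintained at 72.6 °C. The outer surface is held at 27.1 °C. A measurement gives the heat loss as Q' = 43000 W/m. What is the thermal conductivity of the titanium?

k = 18.6 W/m·K

ΣR = ΔT/Q' = |72.6 − 27.1|/43000 = 0.001058 m·K/W
ln(r₂/r₁)/(2πk) = 0.001058 ⇒ k = 0.1237/(2π·0.001058) = 18.6 W/m·K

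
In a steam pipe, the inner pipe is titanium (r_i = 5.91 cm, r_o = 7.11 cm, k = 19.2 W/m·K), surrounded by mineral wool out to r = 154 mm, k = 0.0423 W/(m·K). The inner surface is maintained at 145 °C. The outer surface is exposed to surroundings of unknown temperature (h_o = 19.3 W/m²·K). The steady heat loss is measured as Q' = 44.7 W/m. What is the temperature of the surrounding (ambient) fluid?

Series resistances:
  R'_titanium = ln(0.0711/0.0591)/(2πk) = 0.1849/(2π·19.2) = 0.001532 m·K/W
  R'_mineral wool = ln(0.154/0.0711)/(2πk) = 0.7729/(2π·0.0423) = 2.908 m·K/W
  R'_conv,out = 1/(2πr h) = 1/(2π·0.154·19.3) = 0.05355 m·K/W
ΣR = 2.963 m·K/W
ΔT = Q'·ΣR = 44.7 × 2.963 = 132.4 K
Heat flows outward, so T_out = T_in − ΔT = 145 − 132.4 = 12.6 °C

T_out = 12.6 °C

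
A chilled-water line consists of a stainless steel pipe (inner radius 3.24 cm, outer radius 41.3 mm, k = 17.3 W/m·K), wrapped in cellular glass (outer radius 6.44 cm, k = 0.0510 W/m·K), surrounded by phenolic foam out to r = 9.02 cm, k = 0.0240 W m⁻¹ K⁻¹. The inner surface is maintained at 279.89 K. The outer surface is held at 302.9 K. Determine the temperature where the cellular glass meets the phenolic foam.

T = 288.7 K

Resistance network (inner→outer):
  R'_stainless steel = ln(0.0413/0.0324)/(2πk) = 0.2427/(2π·17.3) = 0.002233 m·K/W
  R'_cellular glass = ln(0.0644/0.0413)/(2πk) = 0.4443/(2π·0.0510) = 1.386 m·K/W
  R'_phenolic foam = ln(0.0902/0.0644)/(2πk) = 0.3369/(2π·0.0240) = 2.234 m·K/W
ΣR = 0.002233 + 1.386 + 2.234 = 3.622 m·K/W
Q' = ΔT/ΣR = (279.89 K − 302.9 K)/3.622 = -6.353 W/m
From the inner boundary to the cellular glass/phenolic foam interface, ΣR_partial = 1.388 m·K/W.
T_interface = T_in − Q'·ΣR_partial = 279.89 K − (-6.353)(1.388) = 288.7 K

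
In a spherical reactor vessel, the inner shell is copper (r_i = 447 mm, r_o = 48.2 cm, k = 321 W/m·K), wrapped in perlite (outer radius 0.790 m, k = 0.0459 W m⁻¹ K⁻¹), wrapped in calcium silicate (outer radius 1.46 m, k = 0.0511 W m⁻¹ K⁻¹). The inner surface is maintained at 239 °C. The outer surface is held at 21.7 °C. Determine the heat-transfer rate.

Resistance network (inner→outer):
  R_copper = (1/0.447 − 1/0.482)/(4πk) = 0.1624/(4π·321) = 4.027×10^-5 K/W
  R_perlite = (1/0.482 − 1/0.790)/(4πk) = 0.8089/(4π·0.0459) = 1.402 K/W
  R_calcium silicate = (1/0.790 − 1/1.46)/(4πk) = 0.5809/(4π·0.0511) = 0.9046 K/W
ΣR = 4.027×10^-5 + 1.402 + 0.9046 = 2.307 K/W
Q = ΔT/ΣR = (239 °C − 21.7 °C)/2.307 = 94.2 W

Q = 94.2 W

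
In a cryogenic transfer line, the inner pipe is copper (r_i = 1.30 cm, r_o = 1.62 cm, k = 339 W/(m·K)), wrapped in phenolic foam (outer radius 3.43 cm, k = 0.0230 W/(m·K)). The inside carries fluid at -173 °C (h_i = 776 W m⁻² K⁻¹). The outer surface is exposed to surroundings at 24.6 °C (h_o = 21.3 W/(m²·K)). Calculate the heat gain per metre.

Q' = 36.4 W/m

Series thermal resistances, inner to outer:
  R'_conv,in = 1/(2πr h) = 1/(2π·0.0130·776) = 0.01578 m·K/W
  R'_copper = ln(0.0162/0.0130)/(2πk) = 0.2201/(2π·339) = 1.033×10^-4 m·K/W
  R'_phenolic foam = ln(0.0343/0.0162)/(2πk) = 0.7501/(2π·0.0230) = 5.191 m·K/W
  R'_conv,out = 1/(2πr h) = 1/(2π·0.0343·21.3) = 0.2178 m·K/W
ΣR = 0.01578 + 1.033×10^-4 + 5.191 + 0.2178 = 5.425 m·K/W
Q' = ΔT/ΣR = (-173 °C − 24.6 °C)/5.425 = -36.4 W/m
(Negative Q' ⇒ heat flows inward; heat gain = 36.4 W/m.)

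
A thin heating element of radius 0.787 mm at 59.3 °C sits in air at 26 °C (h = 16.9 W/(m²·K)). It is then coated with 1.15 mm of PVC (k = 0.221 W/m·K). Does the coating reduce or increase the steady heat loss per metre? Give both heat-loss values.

Critical radius for a cylinder: r_cr = k/h = 0.0131 m = 1.31 cm.
Outer radius after coating: r₂ = 7.87×10^-4 + 0.00115 = 0.001937 m.
Since r₁ < r_cr and r₂ ≤ r_cr, the coating moves toward the maximum at r_cr — heat loss rises.
Bare: R = 1/(2πr₁h) = 11.97 m·K/W; Q = 33.3/11.97 = 2.78 W/m.
Coated: R = R_cond + R_conv = 5.510 m·K/W; Q = 33.3/5.510 = 6.04 W/m.

increases: 2.78 → 6.04 W/m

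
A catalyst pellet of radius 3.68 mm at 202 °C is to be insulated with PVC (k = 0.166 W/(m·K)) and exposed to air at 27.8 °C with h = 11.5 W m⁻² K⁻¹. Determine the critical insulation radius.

r_cr = 2.89 cm

For a sphere, r_cr = 2k_ins/h = 2·0.166/11.5 = 0.0289 m = 2.89 cm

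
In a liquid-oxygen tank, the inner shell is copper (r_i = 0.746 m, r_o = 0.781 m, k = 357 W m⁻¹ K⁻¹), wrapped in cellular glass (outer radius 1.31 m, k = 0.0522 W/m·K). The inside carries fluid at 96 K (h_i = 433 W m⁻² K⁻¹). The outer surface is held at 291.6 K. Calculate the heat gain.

Q = 248 W

Resistance network (inner→outer):
  R_conv,in = 1/(4πr²h) = 1/(4π·0.746²·433) = 3.302×10^-4 K/W
  R_copper = (1/0.746 − 1/0.781)/(4πk) = 0.06007/(4π·357) = 1.339×10^-5 K/W
  R_cellular glass = (1/0.781 − 1/1.31)/(4πk) = 0.5171/(4π·0.0522) = 0.7882 K/W
ΣR = 3.302×10^-4 + 1.339×10^-5 + 0.7882 = 0.7885 K/W
Q = ΔT/ΣR = (96 K − 291.6 K)/0.7885 = -248 W
(Negative Q ⇒ heat flows inward; heat gain = 248 W.)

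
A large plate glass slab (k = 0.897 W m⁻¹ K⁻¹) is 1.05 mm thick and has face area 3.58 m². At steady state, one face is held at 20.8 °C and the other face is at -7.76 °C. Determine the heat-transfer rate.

Q = 87.3 kW

Q = kA·ΔT/L = 0.897 × 3.58 × |20.8 °C − -7.76 °C| / 0.00105 = 87300 W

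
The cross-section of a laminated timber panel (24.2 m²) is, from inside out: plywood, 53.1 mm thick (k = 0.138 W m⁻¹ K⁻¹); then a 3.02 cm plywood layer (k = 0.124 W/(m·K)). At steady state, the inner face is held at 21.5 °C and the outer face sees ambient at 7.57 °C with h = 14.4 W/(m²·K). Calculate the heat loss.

Q = 483 W

Series thermal resistances, inner to outer:
  R_plywood = L/(kA) = 0.0531/(0.138·24.2) = 0.01590 K/W
  R_plywood = L/(kA) = 0.0302/(0.124·24.2) = 0.01006 K/W
  R_conv,out = 1/(hA) = 1/(14.4·24.2) = 0.002870 K/W
ΣR = 0.01590 + 0.01006 + 0.002870 = 0.02883 K/W
Q = ΔT/ΣR = (21.5 °C − 7.57 °C)/0.02883 = 483 W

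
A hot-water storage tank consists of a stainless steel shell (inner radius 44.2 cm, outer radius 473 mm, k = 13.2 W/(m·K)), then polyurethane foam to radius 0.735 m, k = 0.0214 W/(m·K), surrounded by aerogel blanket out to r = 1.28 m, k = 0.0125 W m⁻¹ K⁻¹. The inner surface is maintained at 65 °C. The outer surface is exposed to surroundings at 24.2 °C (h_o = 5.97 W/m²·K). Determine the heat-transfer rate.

Q = 6.28 W

Series thermal resistances, inner to outer:
  R_stainless steel = (1/0.442 − 1/0.473)/(4πk) = 0.1483/(4π·13.2) = 8.939×10^-4 K/W
  R_polyurethane foam = (1/0.473 − 1/0.735)/(4πk) = 0.7536/(4π·0.0214) = 2.802 K/W
  R_aerogel blanket = (1/0.735 − 1/1.28)/(4πk) = 0.5793/(4π·0.0125) = 3.688 K/W
  R_conv,out = 1/(4πr²h) = 1/(4π·1.28²·5.97) = 0.008136 K/W
ΣR = 8.939×10^-4 + 2.802 + 3.688 + 0.008136 = 6.499 K/W
Q = ΔT/ΣR = (65 °C − 24.2 °C)/6.499 = 6.28 W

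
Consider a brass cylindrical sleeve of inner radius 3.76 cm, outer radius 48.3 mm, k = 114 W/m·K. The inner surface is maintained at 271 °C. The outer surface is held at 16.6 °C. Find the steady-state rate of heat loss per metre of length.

Q' = 2πk·ΔT/ln(r₂/r₁) = 2π × 114 × 254.4 / ln(0.0483/0.0376) = 7.28×10^5 W/m

Q' = 728 kW/m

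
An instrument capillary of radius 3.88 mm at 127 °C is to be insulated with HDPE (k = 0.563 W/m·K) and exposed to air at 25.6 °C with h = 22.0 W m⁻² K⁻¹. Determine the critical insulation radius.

For a cylinder, r_cr = k_ins/h = 0.563/22.0 = 0.0256 m = 2.56 cm

r_cr = 2.56 cm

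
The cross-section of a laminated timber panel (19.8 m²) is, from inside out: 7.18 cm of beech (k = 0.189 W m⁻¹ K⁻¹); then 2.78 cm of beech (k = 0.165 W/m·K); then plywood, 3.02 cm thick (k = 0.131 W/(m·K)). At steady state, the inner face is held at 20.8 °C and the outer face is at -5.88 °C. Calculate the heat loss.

Q = 678 W

Series thermal resistances, inner to outer:
  R_beech = L/(kA) = 0.0718/(0.189·19.8) = 0.01919 K/W
  R_beech = L/(kA) = 0.0278/(0.165·19.8) = 0.008509 K/W
  R_plywood = L/(kA) = 0.0302/(0.131·19.8) = 0.01164 K/W
ΣR = 0.01919 + 0.008509 + 0.01164 = 0.03934 K/W
Q = ΔT/ΣR = (20.8 °C − -5.88 °C)/0.03934 = 678 W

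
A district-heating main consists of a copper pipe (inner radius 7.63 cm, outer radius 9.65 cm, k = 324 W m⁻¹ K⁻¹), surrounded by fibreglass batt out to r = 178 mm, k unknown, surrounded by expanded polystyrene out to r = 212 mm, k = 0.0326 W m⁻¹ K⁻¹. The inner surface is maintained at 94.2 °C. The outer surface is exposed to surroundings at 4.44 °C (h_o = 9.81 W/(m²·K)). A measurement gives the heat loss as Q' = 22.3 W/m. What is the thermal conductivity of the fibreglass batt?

ΣR = ΔT/Q' = |94.2 − 4.44|/22.3 = 4.025 m·K/W
Known resistances:
  R'_copper = ln(0.0965/0.0763)/(2πk) = 0.2349/(2π·324) = 1.154×10^-4 m·K/W
  R'_expanded polystyrene = ln(0.212/0.178)/(2πk) = 0.1748/(2π·0.0326) = 0.8534 m·K/W
  R'_conv,out = 1/(2πr h) = 1/(2π·0.212·9.81) = 0.07653 m·K/W
R_fibreglass batt = ΣR − ΣR_known = 4.025 − 0.9300 = 3.095 m·K/W
ln(r₂/r₁)/(2πk) = 3.095 ⇒ k = 0.6122/(2π·3.095) = 0.0315 W/m·K

k = 0.0315 W/m·K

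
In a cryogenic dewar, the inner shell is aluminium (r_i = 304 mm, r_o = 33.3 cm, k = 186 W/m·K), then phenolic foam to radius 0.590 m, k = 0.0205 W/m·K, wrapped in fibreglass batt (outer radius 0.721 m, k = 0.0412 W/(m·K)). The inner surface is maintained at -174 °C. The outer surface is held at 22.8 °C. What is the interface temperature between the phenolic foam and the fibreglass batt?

Series thermal resistances, inner to outer:
  R_aluminium = (1/0.304 − 1/0.333)/(4πk) = 0.2865/(4π·186) = 1.226×10^-4 K/W
  R_phenolic foam = (1/0.333 − 1/0.590)/(4πk) = 1.308/(4π·0.0205) = 5.078 K/W
  R_fibreglass batt = (1/0.590 − 1/0.721)/(4πk) = 0.3080/(4π·0.0412) = 0.5948 K/W
ΣR = 1.226×10^-4 + 5.078 + 0.5948 = 5.673 K/W
Q = ΔT/ΣR = (-174 °C − 22.8 °C)/5.673 = -34.69 W
From the inner boundary to the phenolic foam/fibreglass batt interface, ΣR_partial = 5.078 K/W.
T_interface = T_in − Q·ΣR_partial = -174 °C − (-34.69)(5.078) = 2.2 °C

T = 2.2 °C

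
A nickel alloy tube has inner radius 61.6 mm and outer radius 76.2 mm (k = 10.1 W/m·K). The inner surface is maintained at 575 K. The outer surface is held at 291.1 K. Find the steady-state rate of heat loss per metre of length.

Q' = 84700 W/m

Q' = 2πk·ΔT/ln(r₂/r₁) = 2π × 10.1 × 283.9 / ln(0.0762/0.0616) = 84700 W/m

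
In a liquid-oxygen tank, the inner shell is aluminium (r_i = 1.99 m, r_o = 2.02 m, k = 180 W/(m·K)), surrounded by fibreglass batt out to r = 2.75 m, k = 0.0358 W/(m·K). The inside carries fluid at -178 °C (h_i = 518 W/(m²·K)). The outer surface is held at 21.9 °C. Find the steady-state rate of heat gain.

Series thermal resistances, inner to outer:
  R_conv,in = 1/(4πr²h) = 1/(4π·1.99²·518) = 3.879×10^-5 K/W
  R_aluminium = (1/1.99 − 1/2.02)/(4πk) = 0.007463/(4π·180) = 3.299×10^-6 K/W
  R_fibreglass batt = (1/2.02 − 1/2.75)/(4πk) = 0.1314/(4π·0.0358) = 0.2921 K/W
ΣR = 3.879×10^-5 + 3.299×10^-6 + 0.2921 = 0.2921 K/W
Q = ΔT/ΣR = (-178 °C − 21.9 °C)/0.2921 = -684 W
(Negative Q ⇒ heat flows inward; heat gain = 684 W.)

Q = 684 W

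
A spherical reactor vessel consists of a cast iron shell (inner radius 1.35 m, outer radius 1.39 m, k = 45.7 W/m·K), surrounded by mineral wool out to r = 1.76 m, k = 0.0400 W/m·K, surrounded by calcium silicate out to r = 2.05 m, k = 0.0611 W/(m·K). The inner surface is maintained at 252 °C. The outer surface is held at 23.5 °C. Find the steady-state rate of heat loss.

Series thermal resistances, inner to outer:
  R_cast iron = (1/1.35 − 1/1.39)/(4πk) = 0.02132/(4π·45.7) = 3.712×10^-5 K/W
  R_mineral wool = (1/1.39 − 1/1.76)/(4πk) = 0.1512/(4π·0.0400) = 0.3009 K/W
  R_calcium silicate = (1/1.76 − 1/2.05)/(4πk) = 0.08038/(4π·0.0611) = 0.1047 K/W
ΣR = 3.712×10^-5 + 0.3009 + 0.1047 = 0.4056 K/W
Q = ΔT/ΣR = (252 °C − 23.5 °C)/0.4056 = 563 W

Q = 563 W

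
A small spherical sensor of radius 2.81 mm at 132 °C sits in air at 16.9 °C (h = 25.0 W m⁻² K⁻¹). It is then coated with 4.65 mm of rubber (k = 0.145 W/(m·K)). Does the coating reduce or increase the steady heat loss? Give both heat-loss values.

Critical radius for a sphere: r_cr = 2k/h = 0.0116 m = 1.16 cm.
Outer radius after coating: r₂ = 0.00281 + 0.00465 = 0.00746 m.
Since r₁ < r_cr and r₂ ≤ r_cr, the coating moves toward the maximum at r_cr — heat loss rises.
Bare: R = 1/(4πr₁²h) = 403.1 K/W; Q = 115.1/403.1 = 0.286 W.
Coated: R = R_cond + R_conv = 178.9 K/W; Q = 115.1/178.9 = 0.643 W.

increases: 0.286 → 0.643 W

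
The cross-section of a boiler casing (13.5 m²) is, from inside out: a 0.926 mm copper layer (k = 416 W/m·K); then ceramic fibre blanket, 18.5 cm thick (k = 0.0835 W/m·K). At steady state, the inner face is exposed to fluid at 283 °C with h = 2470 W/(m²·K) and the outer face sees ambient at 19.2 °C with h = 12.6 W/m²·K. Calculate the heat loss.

Q = 1550 W

Treat each layer as a resistance in series:
  R_conv,in = 1/(hA) = 1/(2470·13.5) = 2.999×10^-5 K/W
  R_copper = L/(kA) = 9.26×10^-4/(416·13.5) = 1.649×10^-7 K/W
  R_ceramic fibre blanket = L/(kA) = 0.185/(0.0835·13.5) = 0.1641 K/W
  R_conv,out = 1/(hA) = 1/(12.6·13.5) = 0.005879 K/W
ΣR = 2.999×10^-5 + 1.649×10^-7 + 0.1641 + 0.005879 = 0.1700 K/W
Q = ΔT/ΣR = (283 °C − 19.2 °C)/0.1700 = 1550 W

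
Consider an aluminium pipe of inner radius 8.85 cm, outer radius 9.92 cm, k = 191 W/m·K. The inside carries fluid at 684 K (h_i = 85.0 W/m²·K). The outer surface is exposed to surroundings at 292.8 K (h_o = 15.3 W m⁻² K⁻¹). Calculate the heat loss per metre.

Q' = 3.10 kW/m

Treat each layer as a resistance in series:
  R'_conv,in = 1/(2πr h) = 1/(2π·0.0885·85.0) = 0.02116 m·K/W
  R'_aluminium = ln(0.0992/0.0885)/(2πk) = 0.1141/(2π·191) = 9.511×10^-5 m·K/W
  R'_conv,out = 1/(2πr h) = 1/(2π·0.0992·15.3) = 0.1049 m·K/W
ΣR = 0.02116 + 9.511×10^-5 + 0.1049 = 0.1262 m·K/W
Q' = ΔT/ΣR = (684 K − 292.8 K)/0.1262 = 3100 W/m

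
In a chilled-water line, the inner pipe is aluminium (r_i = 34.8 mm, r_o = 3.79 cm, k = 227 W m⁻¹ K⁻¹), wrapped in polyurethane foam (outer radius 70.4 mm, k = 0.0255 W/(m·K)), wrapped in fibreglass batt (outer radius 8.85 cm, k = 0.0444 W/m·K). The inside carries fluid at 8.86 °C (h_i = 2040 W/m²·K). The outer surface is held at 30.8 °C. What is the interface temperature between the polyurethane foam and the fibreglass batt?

Series thermal resistances, inner to outer:
  R'_conv,in = 1/(2πr h) = 1/(2π·0.0348·2040) = 0.002242 m·K/W
  R'_aluminium = ln(0.0379/0.0348)/(2πk) = 0.08533/(2π·227) = 5.983×10^-5 m·K/W
  R'_polyurethane foam = ln(0.0704/0.0379)/(2πk) = 0.6192/(2π·0.0255) = 3.865 m·K/W
  R'_fibreglass batt = ln(0.0885/0.0704)/(2πk) = 0.2288/(2π·0.0444) = 0.8202 m·K/W
ΣR = 0.002242 + 5.983×10^-5 + 3.865 + 0.8202 = 4.688 m·K/W
Q' = ΔT/ΣR = (8.86 °C − 30.8 °C)/4.688 = -4.680 W/m
From the inner boundary to the polyurethane foam/fibreglass batt interface, ΣR_partial = 3.867 m·K/W.
T_interface = T_in − Q'·ΣR_partial = 8.86 °C − (-4.680)(3.867) = 27.0 °C

T = 27.0 °C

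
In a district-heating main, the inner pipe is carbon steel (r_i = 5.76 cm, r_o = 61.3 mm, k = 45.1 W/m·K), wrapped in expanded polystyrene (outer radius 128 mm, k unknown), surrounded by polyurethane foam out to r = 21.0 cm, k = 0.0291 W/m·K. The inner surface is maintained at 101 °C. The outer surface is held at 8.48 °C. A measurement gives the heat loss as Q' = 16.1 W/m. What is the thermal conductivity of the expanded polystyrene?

ΣR = ΔT/Q' = |101 − 8.48|/16.1 = 5.747 m·K/W
Known resistances:
  R'_carbon steel = ln(0.0613/0.0576)/(2πk) = 0.06226/(2π·45.1) = 2.197×10^-4 m·K/W
  R'_polyurethane foam = ln(0.210/0.128)/(2πk) = 0.4951/(2π·0.0291) = 2.708 m·K/W
R_expanded polystyrene = ΣR − ΣR_known = 5.747 − 2.708 = 3.039 m·K/W
ln(r₂/r₁)/(2πk) = 3.039 ⇒ k = 0.7363/(2π·3.039) = 0.0386 W/m·K

k = 0.0386 W/m·K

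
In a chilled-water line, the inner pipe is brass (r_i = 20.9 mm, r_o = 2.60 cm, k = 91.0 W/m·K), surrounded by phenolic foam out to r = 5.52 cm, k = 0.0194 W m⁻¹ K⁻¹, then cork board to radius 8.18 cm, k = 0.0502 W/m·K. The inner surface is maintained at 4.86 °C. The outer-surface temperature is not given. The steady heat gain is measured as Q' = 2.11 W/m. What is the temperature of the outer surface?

Series resistances:
  R'_brass = ln(0.0260/0.0209)/(2πk) = 0.2183/(2π·91.0) = 3.819×10^-4 m·K/W
  R'_phenolic foam = ln(0.0552/0.0260)/(2πk) = 0.7529/(2π·0.0194) = 6.176 m·K/W
  R'_cork board = ln(0.0818/0.0552)/(2πk) = 0.3933/(2π·0.0502) = 1.247 m·K/W
ΣR = 7.424 m·K/W
ΔT = Q'·ΣR = 2.11 × 7.424 = 15.66 K
Heat flows inward, so T_out = T_in + ΔT = 4.86 + 15.66 = 20.5 °C

T_out = 20.5 °C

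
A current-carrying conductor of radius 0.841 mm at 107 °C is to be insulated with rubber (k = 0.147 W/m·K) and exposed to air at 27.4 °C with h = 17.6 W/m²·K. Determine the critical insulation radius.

For a cylinder, r_cr = k_ins/h = 0.147/17.6 = 0.00835 m = 0.835 cm

r_cr = 0.835 cm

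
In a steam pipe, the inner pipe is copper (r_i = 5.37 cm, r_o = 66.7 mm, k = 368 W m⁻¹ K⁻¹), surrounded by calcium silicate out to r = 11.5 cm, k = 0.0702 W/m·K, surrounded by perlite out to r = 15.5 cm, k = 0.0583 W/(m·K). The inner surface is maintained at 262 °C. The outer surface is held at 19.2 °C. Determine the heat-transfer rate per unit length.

Q' = 118 W/m

Resistance network (inner→outer):
  R'_copper = ln(0.0667/0.0537)/(2πk) = 0.2168/(2π·368) = 9.376×10^-5 m·K/W
  R'_calcium silicate = ln(0.115/0.0667)/(2πk) = 0.5447/(2π·0.0702) = 1.235 m·K/W
  R'_perlite = ln(0.155/0.115)/(2πk) = 0.2985/(2π·0.0583) = 0.8149 m·K/W
ΣR = 9.376×10^-5 + 1.235 + 0.8149 = 2.050 m·K/W
Q' = ΔT/ΣR = (262 °C − 19.2 °C)/2.050 = 118 W/m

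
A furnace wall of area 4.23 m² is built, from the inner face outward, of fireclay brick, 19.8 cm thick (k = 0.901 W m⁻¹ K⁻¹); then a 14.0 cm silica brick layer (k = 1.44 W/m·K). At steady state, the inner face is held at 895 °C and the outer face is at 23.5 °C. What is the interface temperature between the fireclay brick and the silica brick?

T = 291 °C

Treat each layer as a resistance in series:
  R_fireclay brick = L/(kA) = 0.198/(0.901·4.23) = 0.05195 K/W
  R_silica brick = L/(kA) = 0.140/(1.44·4.23) = 0.02298 K/W
ΣR = 0.05195 + 0.02298 = 0.07493 K/W
Q = ΔT/ΣR = (895 °C − 23.5 °C)/0.07493 = 11630 W
From the inner boundary to the fireclay brick/silica brick interface, ΣR_partial = 0.05195 K/W.
T_interface = T_in − Q·ΣR_partial = 895 °C − (11630)(0.05195) = 291 °C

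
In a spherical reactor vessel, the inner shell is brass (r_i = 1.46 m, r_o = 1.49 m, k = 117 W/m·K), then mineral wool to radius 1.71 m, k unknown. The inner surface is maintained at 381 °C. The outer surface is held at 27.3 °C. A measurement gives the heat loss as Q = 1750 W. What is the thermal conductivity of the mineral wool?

ΣR = ΔT/Q = |381 − 27.3|/1750 = 0.2021 K/W
Known resistances:
  R_brass = (1/1.46 − 1/1.49)/(4πk) = 0.01379/(4π·117) = 9.380×10^-6 K/W
R_mineral wool = ΣR − ΣR_known = 0.2021 − 9.380×10^-6 = 0.2021 K/W
(1/r₁−1/r₂)/(4πk) = 0.2021 ⇒ k = 0.08635/(4π·0.2021) = 0.0340 W/m·K

k = 0.0340 W/m·K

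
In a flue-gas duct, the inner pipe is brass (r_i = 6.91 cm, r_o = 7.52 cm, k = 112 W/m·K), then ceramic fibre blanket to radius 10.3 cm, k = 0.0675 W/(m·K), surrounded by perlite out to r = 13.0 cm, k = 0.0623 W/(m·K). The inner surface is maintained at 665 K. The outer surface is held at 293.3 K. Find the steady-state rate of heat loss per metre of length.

Treat each layer as a resistance in series:
  R'_brass = ln(0.0752/0.0691)/(2πk) = 0.08460/(2π·112) = 1.202×10^-4 m·K/W
  R'_ceramic fibre blanket = ln(0.103/0.0752)/(2πk) = 0.3146/(2π·0.0675) = 0.7417 m·K/W
  R'_perlite = ln(0.130/0.103)/(2πk) = 0.2328/(2π·0.0623) = 0.5947 m·K/W
ΣR = 1.202×10^-4 + 0.7417 + 0.5947 = 1.337 m·K/W
Q' = ΔT/ΣR = (665 K − 293.3 K)/1.337 = 278 W/m

Q' = 278 W/m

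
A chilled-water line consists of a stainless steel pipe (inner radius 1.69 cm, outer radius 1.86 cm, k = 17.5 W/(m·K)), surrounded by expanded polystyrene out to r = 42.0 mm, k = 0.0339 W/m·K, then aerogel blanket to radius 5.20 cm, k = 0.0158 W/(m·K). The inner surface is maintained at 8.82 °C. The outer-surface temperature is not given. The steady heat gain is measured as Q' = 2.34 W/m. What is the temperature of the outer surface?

Sum the resistances:
  R'_stainless steel = ln(0.0186/0.0169)/(2πk) = 0.09585/(2π·17.5) = 8.717×10^-4 m·K/W
  R'_expanded polystyrene = ln(0.0420/0.0186)/(2πk) = 0.8145/(2π·0.0339) = 3.824 m·K/W
  R'_aerogel blanket = ln(0.0520/0.0420)/(2πk) = 0.2136/(2π·0.0158) = 2.151 m·K/W
ΣR = 5.976 m·K/W
ΔT = Q'·ΣR = 2.34 × 5.976 = 13.98 K
Heat flows inward, so T_out = T_in + ΔT = 8.82 + 13.98 = 22.8 °C

T_out = 22.8 °C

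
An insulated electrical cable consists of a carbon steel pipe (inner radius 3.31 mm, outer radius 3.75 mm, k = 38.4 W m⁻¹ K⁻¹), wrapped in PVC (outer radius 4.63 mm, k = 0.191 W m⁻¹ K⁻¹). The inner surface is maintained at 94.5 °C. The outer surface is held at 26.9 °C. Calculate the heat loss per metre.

Resistance network (inner→outer):
  R'_carbon steel = ln(0.00375/0.00331)/(2πk) = 0.1248/(2π·38.4) = 5.173×10^-4 m·K/W
  R'_PVC = ln(0.00463/0.00375)/(2πk) = 0.2108/(2π·0.191) = 0.1757 m·K/W
ΣR = 5.173×10^-4 + 0.1757 = 0.1762 m·K/W
Q' = ΔT/ΣR = (94.5 °C − 26.9 °C)/0.1762 = 384 W/m

Q' = 384 W/m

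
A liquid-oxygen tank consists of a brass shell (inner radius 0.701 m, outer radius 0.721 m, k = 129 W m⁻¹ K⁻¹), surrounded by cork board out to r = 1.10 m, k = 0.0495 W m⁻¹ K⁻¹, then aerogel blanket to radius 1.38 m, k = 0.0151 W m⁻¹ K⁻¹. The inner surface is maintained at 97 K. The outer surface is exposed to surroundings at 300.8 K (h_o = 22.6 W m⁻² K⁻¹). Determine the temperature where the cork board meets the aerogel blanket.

Resistance network (inner→outer):
  R_brass = (1/0.701 − 1/0.721)/(4πk) = 0.03957/(4π·129) = 2.441×10^-5 K/W
  R_cork board = (1/0.721 − 1/1.10)/(4πk) = 0.4779/(4π·0.0495) = 0.7682 K/W
  R_aerogel blanket = (1/1.10 − 1/1.38)/(4πk) = 0.1845/(4π·0.0151) = 0.9721 K/W
  R_conv,out = 1/(4πr²h) = 1/(4π·1.38²·22.6) = 0.001849 K/W
ΣR = 2.441×10^-5 + 0.7682 + 0.9721 + 0.001849 = 1.742 K/W
Q = ΔT/ΣR = (97 K − 300.8 K)/1.742 = -117.0 W
From the inner boundary to the cork board/aerogel blanket interface, ΣR_partial = 0.7682 K/W.
T_interface = T_in − Q·ΣR_partial = 97 K − (-117.0)(0.7682) = 186.9 K

T = 186.9 K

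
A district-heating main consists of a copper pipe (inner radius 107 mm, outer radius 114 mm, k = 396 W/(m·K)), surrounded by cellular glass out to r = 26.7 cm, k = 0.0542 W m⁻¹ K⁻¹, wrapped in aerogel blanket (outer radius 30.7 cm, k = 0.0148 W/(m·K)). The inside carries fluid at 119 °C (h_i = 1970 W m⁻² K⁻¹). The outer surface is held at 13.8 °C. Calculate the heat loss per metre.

Q' = 26.3 W/m

Treat each layer as a resistance in series:
  R'_conv,in = 1/(2πr h) = 1/(2π·0.107·1970) = 7.550×10^-4 m·K/W
  R'_copper = ln(0.114/0.107)/(2πk) = 0.06337/(2π·396) = 2.547×10^-5 m·K/W
  R'_cellular glass = ln(0.267/0.114)/(2πk) = 0.8511/(2π·0.0542) = 2.499 m·K/W
  R'_aerogel blanket = ln(0.307/0.267)/(2πk) = 0.1396/(2π·0.0148) = 1.501 m·K/W
ΣR = 7.550×10^-4 + 2.547×10^-5 + 2.499 + 1.501 = 4.001 m·K/W
Q' = ΔT/ΣR = (119 °C − 13.8 °C)/4.001 = 26.3 W/m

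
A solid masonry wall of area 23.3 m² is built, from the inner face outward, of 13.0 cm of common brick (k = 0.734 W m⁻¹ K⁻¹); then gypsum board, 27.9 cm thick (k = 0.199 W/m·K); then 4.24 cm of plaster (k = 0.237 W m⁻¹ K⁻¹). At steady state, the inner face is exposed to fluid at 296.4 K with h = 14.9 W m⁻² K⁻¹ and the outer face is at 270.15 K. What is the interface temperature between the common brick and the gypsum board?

T = 292.9 K

Treat each layer as a resistance in series:
  R_conv,in = 1/(hA) = 1/(14.9·23.3) = 0.002880 K/W
  R_common brick = L/(kA) = 0.130/(0.734·23.3) = 0.007601 K/W
  R_gypsum board = L/(kA) = 0.279/(0.199·23.3) = 0.06017 K/W
  R_plaster = L/(kA) = 0.0424/(0.237·23.3) = 0.007678 K/W
ΣR = 0.002880 + 0.007601 + 0.06017 + 0.007678 = 0.07833 K/W
Q = ΔT/ΣR = (296.4 K − 270.15 K)/0.07833 = 335.1 W
From the inner boundary to the common brick/gypsum board interface, ΣR_partial = 0.01048 K/W.
T_interface = T_in − Q·ΣR_partial = 296.4 K − (335.1)(0.01048) = 292.9 K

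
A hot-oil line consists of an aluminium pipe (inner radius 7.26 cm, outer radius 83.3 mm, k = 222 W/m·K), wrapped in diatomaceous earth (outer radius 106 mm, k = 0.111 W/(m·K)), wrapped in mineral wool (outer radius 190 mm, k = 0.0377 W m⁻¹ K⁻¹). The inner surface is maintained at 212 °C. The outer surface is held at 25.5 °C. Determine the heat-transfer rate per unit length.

Q' = 66.4 W/m

Treat each layer as a resistance in series:
  R'_aluminium = ln(0.0833/0.0726)/(2πk) = 0.1375/(2π·222) = 9.856×10^-5 m·K/W
  R'_diatomaceous earth = ln(0.106/0.0833)/(2πk) = 0.2410/(2π·0.111) = 0.3455 m·K/W
  R'_mineral wool = ln(0.190/0.106)/(2πk) = 0.5836/(2π·0.0377) = 2.464 m·K/W
ΣR = 9.856×10^-5 + 0.3455 + 2.464 = 2.810 m·K/W
Q' = ΔT/ΣR = (212 °C − 25.5 °C)/2.810 = 66.4 W/m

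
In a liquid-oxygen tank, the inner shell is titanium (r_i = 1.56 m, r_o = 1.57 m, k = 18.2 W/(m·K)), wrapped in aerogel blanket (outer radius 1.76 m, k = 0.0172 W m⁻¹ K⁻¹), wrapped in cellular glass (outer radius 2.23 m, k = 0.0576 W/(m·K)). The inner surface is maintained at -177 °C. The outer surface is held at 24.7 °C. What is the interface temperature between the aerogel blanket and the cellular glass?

Series thermal resistances, inner to outer:
  R_titanium = (1/1.56 − 1/1.57)/(4πk) = 0.004083/(4π·18.2) = 1.785×10^-5 K/W
  R_aerogel blanket = (1/1.57 − 1/1.76)/(4πk) = 0.06876/(4π·0.0172) = 0.3181 K/W
  R_cellular glass = (1/1.76 − 1/2.23)/(4πk) = 0.1198/(4π·0.0576) = 0.1654 K/W
ΣR = 1.785×10^-5 + 0.3181 + 0.1654 = 0.4835 K/W
Q = ΔT/ΣR = (-177 °C − 24.7 °C)/0.4835 = -417.2 W
From the inner boundary to the aerogel blanket/cellular glass interface, ΣR_partial = 0.3181 K/W.
T_interface = T_in − Q·ΣR_partial = -177 °C − (-417.2)(0.3181) = -44.3 °C

T = -44.3 °C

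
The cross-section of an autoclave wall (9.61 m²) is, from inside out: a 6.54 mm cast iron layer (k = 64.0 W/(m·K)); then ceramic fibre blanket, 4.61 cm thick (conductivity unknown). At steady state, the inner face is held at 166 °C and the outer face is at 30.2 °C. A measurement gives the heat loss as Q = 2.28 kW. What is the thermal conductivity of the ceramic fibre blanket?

k = 0.0806 W/m·K

ΣR = ΔT/Q = |166 − 30.2|/2280 = 0.05956 K/W
Known resistances:
  R_cast iron = L/(kA) = 0.00654/(64.0·9.61) = 1.063×10^-5 K/W
R_ceramic fibre blanket = ΣR − ΣR_known = 0.05956 − 1.063×10^-5 = 0.05955 K/W
L/(kA) = 0.05955 ⇒ k = 0.0461/(0.05955·9.61) = 0.0806 W/m·K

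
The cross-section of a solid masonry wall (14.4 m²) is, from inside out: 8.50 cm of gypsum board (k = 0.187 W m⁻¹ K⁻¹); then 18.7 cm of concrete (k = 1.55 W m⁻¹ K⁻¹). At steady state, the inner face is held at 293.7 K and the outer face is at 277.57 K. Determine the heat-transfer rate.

Treat each layer as a resistance in series:
  R_gypsum board = L/(kA) = 0.0850/(0.187·14.4) = 0.03157 K/W
  R_concrete = L/(kA) = 0.187/(1.55·14.4) = 0.008378 K/W
ΣR = 0.03157 + 0.008378 = 0.03995 K/W
Q = ΔT/ΣR = (293.7 K − 277.57 K)/0.03995 = 404 W

Q = 404 W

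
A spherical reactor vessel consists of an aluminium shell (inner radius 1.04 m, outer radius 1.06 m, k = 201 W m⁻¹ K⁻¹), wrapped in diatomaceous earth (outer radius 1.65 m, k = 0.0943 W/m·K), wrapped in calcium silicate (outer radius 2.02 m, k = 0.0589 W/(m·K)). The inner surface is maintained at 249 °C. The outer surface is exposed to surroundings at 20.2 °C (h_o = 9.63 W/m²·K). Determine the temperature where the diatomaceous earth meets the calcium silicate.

Series thermal resistances, inner to outer:
  R_aluminium = (1/1.04 − 1/1.06)/(4πk) = 0.01814/(4π·201) = 7.183×10^-6 K/W
  R_diatomaceous earth = (1/1.06 − 1/1.65)/(4πk) = 0.3373/(4π·0.0943) = 0.2847 K/W
  R_calcium silicate = (1/1.65 − 1/2.02)/(4πk) = 0.1110/(4π·0.0589) = 0.1500 K/W
  R_conv,out = 1/(4πr²h) = 1/(4π·2.02²·9.63) = 0.002025 K/W
ΣR = 7.183×10^-6 + 0.2847 + 0.1500 + 0.002025 = 0.4367 K/W
Q = ΔT/ΣR = (249 °C − 20.2 °C)/0.4367 = 523.9 W
From the inner boundary to the diatomaceous earth/calcium silicate interface, ΣR_partial = 0.2847 K/W.
T_interface = T_in − Q·ΣR_partial = 249 °C − (523.9)(0.2847) = 99.8 °C

T = 99.8 °C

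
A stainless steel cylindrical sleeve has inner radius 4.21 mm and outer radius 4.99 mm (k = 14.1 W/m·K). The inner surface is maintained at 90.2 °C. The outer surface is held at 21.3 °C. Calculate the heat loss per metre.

Q' = 2πk·ΔT/ln(r₂/r₁) = 2π × 14.1 × 68.9 / ln(0.00499/0.00421) = 35900 W/m

Q' = 35.9 kW/m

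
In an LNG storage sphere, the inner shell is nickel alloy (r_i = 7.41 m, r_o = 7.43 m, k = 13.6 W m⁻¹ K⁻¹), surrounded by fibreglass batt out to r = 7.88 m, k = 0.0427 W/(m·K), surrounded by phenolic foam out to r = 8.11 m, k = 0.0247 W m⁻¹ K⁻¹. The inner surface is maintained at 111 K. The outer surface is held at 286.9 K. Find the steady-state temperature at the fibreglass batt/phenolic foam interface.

Series thermal resistances, inner to outer:
  R_nickel alloy = (1/7.41 − 1/7.43)/(4πk) = 3.633×10^-4/(4π·13.6) = 2.126×10^-6 K/W
  R_fibreglass batt = (1/7.43 − 1/7.88)/(4πk) = 0.007686/(4π·0.0427) = 0.01432 K/W
  R_phenolic foam = (1/7.88 − 1/8.11)/(4πk) = 0.003599/(4π·0.0247) = 0.01160 K/W
ΣR = 2.126×10^-6 + 0.01432 + 0.01160 = 0.02592 K/W
Q = ΔT/ΣR = (111 K − 286.9 K)/0.02592 = -6786 W
From the inner boundary to the fibreglass batt/phenolic foam interface, ΣR_partial = 0.01432 K/W.
T_interface = T_in − Q·ΣR_partial = 111 K − (-6786)(0.01432) = 208.2 K

T = 208.2 K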